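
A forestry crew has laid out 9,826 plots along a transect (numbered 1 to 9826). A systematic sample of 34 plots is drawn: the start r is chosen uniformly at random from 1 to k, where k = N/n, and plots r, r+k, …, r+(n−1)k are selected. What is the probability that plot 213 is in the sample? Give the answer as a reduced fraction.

1/289

k = 9826/34 = 289.
Plot 213 is selected iff r ≡ 213 (mod 289); exactly one such r in {1,…,289}.
Inclusion probability = 1/289.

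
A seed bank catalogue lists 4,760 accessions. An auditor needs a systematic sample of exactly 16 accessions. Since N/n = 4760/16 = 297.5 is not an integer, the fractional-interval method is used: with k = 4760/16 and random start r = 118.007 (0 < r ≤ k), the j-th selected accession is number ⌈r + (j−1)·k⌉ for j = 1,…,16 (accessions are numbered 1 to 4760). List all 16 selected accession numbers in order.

119, 416, 714, 1011, 1309, 1606, 1904, 2201, 2499, 2796, 3094, 3391, 3689, 3986, 4284, 4581

j=1: r + 0k = 118.007 → ⌈·⌉ = 119
j=2: r + 1k = 415.507 → ⌈·⌉ = 416
j=3: r + 2k = 713.007 → ⌈·⌉ = 714
j=4: r + 3k = 1010.507 → ⌈·⌉ = 1011
j=5: r + 4k = 1308.007 → ⌈·⌉ = 1309
j=6: r + 5k = 1605.507 → ⌈·⌉ = 1606
j=7: r + 6k = 1903.007 → ⌈·⌉ = 1904
j=8: r + 7k = 2200.507 → ⌈·⌉ = 2201
j=9: r + 8k = 2498.007 → ⌈·⌉ = 2499
j=10: r + 9k = 2795.507 → ⌈·⌉ = 2796
j=11: r + 10k = 3093.007 → ⌈·⌉ = 3094
j=12: r + 11k = 3390.507 → ⌈·⌉ = 3391
j=13: r + 12k = 3688.007 → ⌈·⌉ = 3689
j=14: r + 13k = 3985.507 → ⌈·⌉ = 3986
j=15: r + 14k = 4283.007 → ⌈·⌉ = 4284
j=16: r + 15k = 4580.507 → ⌈·⌉ = 4581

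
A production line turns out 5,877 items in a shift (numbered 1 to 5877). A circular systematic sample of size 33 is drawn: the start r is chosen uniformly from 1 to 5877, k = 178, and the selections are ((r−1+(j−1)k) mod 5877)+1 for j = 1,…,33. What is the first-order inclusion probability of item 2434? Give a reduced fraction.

11/1959

For each position j, as r ranges over 1…5877 the j-th selection hits every item exactly once, so item 2434 is selected for exactly 33 of the 5877 starts.
Inclusion probability = 33/5877 = 11/1959.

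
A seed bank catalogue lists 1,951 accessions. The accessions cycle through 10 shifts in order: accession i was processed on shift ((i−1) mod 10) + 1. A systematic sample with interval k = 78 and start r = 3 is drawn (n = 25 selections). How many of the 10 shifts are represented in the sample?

Consecutive selections differ by k = 78, so their shift numbers differ by 78 mod 10 = 8.
gcd(78, 10) = 2, so the sample visits 10/2 = 5 distinct residues mod 10.
Start 3 is shift 3; the shifts hit are 1, 3, 5, 7, 9.

5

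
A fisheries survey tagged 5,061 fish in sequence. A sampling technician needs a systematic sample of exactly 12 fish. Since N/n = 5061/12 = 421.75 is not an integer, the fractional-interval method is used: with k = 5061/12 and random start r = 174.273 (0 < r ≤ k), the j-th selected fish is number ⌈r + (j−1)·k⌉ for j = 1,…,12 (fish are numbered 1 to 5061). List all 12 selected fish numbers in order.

j=1: r + 0k = 174.273 → ⌈·⌉ = 175
j=2: r + 1k = 596.023 → ⌈·⌉ = 597
j=3: r + 2k = 1017.773 → ⌈·⌉ = 1018
j=4: r + 3k = 1439.523 → ⌈·⌉ = 1440
j=5: r + 4k = 1861.273 → ⌈·⌉ = 1862
j=6: r + 5k = 2283.023 → ⌈·⌉ = 2284
j=7: r + 6k = 2704.773 → ⌈·⌉ = 2705
j=8: r + 7k = 3126.523 → ⌈·⌉ = 3127
j=9: r + 8k = 3548.273 → ⌈·⌉ = 3549
j=10: r + 9k = 3970.023 → ⌈·⌉ = 3971
j=11: r + 10k = 4391.773 → ⌈·⌉ = 4392
j=12: r + 11k = 4813.523 → ⌈·⌉ = 4814

175, 597, 1018, 1440, 1862, 2284, 2705, 3127, 3549, 3971, 4392, 4814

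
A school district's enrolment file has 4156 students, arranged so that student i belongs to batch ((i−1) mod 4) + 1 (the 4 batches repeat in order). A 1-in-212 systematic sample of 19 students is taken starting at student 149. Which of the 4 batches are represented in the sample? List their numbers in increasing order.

1

Consecutive selections differ by k = 212, so their batch numbers differ by 212 mod 4 = 0.
gcd(212, 4) = 4, so the sample visits 4/4 = 1 distinct residues mod 4.
Start 149 is batch 1; the batches hit are 1.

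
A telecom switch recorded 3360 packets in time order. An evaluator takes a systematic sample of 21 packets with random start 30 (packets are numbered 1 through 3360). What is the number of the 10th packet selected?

1470

k = 3360/21 = 160
10th selection = r + (10−1)·k = 30 + 9×160 = 30 + 1440 = 1470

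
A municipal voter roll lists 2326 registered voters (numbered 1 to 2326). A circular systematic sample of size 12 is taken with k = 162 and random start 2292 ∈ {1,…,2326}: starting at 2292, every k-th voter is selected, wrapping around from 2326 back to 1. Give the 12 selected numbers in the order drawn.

2292, 128, 290, 452, 614, 776, 938, 1100, 1262, 1424, 1586, 1748

Selection 1: 2292
Selection 2: 2292 + 162 = 2454 → 2454 − 2326 = 128
Selection 3: 128 + 162 = 290
Selection 4: 290 + 162 = 452
Selection 5: 452 + 162 = 614
Selection 6: 614 + 162 = 776
Selection 7: 776 + 162 = 938
Selection 8: 938 + 162 = 1100
Selection 9: 1100 + 162 = 1262
Selection 10: 1262 + 162 = 1424
Selection 11: 1424 + 162 = 1586
Selection 12: 1586 + 162 = 1748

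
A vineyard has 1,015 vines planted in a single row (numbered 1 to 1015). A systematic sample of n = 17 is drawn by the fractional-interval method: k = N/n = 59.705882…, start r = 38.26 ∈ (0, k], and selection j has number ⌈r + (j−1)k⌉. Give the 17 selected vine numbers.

j=1: r + 0k = 38.26 → ⌈·⌉ = 39
j=2: r + 1k = 97.965882… → ⌈·⌉ = 98
j=3: r + 2k = 157.671764… → ⌈·⌉ = 158
j=4: r + 3k = 217.377647… → ⌈·⌉ = 218
j=5: r + 4k = 277.083529… → ⌈·⌉ = 278
j=6: r + 5k = 336.789411… → ⌈·⌉ = 337
j=7: r + 6k = 396.495294… → ⌈·⌉ = 397
j=8: r + 7k = 456.201176… → ⌈·⌉ = 457
j=9: r + 8k = 515.907058… → ⌈·⌉ = 516
j=10: r + 9k = 575.612941… → ⌈·⌉ = 576
j=11: r + 10k = 635.318823… → ⌈·⌉ = 636
j=12: r + 11k = 695.024705… → ⌈·⌉ = 696
j=13: r + 12k = 754.730588… → ⌈·⌉ = 755
j=14: r + 13k = 814.436470… → ⌈·⌉ = 815
j=15: r + 14k = 874.142352… → ⌈·⌉ = 875
j=16: r + 15k = 933.848235… → ⌈·⌉ = 934
j=17: r + 16k = 993.554117… → ⌈·⌉ = 994

39, 98, 158, 218, 278, 337, 397, 457, 516, 576, 636, 696, 755, 815, 875, 934, 994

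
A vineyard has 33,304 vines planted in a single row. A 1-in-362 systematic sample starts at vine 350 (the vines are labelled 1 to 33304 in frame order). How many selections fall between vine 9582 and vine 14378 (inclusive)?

13

k = 362
First selection ≥ 9582: 350 + ⌈(9582−350)/362⌉·362 = 350 + 26×362 = 9762
Last selection ≤ 14378: 350 + ⌊(14378−350)/362⌋·362 = 350 + 38×362 = 14106
Count = 38 − 26 + 1 = 13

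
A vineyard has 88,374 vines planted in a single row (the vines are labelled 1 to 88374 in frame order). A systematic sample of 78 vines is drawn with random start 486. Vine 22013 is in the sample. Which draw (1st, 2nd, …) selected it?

k = 88374/78 = 1133
position = (22013 − 486)/1133 + 1 = 21527/1133 + 1 = 19 + 1 = 20

20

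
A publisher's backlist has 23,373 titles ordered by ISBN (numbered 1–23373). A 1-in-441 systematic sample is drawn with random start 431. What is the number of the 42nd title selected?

18512

k = 441
42nd selection = r + (42−1)·k = 431 + 41×441 = 431 + 18081 = 18512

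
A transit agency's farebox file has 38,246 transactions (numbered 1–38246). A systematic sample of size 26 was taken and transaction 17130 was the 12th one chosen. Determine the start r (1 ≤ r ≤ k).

949

k = 38246/26 = 1471
r = 17130 − (12−1)×1471 = 17130 − 16181 = 949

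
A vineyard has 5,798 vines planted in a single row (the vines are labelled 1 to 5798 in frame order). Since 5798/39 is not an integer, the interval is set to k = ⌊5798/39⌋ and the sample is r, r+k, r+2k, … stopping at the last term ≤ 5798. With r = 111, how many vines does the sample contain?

k = ⌊5798/39⌋ = 148
Achieved size = ⌊(5798 − 111)/148⌋ + 1 = ⌊5687/148⌋ + 1 = 38 + 1 = 39
(last selection: 111 + 38×148 = 5735 ≤ 5798; next would be 5883 > 5798)

39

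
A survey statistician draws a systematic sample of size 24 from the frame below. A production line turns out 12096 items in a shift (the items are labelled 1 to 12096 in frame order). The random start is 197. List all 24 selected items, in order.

197, 701, 1205, 1709, 2213, 2717, 3221, 3725, 4229, 4733, 5237, 5741, 6245, 6749, 7253, 7757, 8261, 8765, 9269, 9773, 10277, 10781, 11285, 11789

k = N/n = 12096/24 = 504
item 1: 197
item 2: 197 + 504 = 701
item 3: 701 + 504 = 1205
item 4: 1205 + 504 = 1709
item 5: 1709 + 504 = 2213
item 6: 2213 + 504 = 2717
item 7: 2717 + 504 = 3221
item 8: 3221 + 504 = 3725
item 9: 3725 + 504 = 4229
item 10: 4229 + 504 = 4733
item 11: 4733 + 504 = 5237
item 12: 5237 + 504 = 5741
item 13: 5741 + 504 = 6245
item 14: 6245 + 504 = 6749
item 15: 6749 + 504 = 7253
item 16: 7253 + 504 = 7757
item 17: 7757 + 504 = 8261
item 18: 8261 + 504 = 8765
item 19: 8765 + 504 = 9269
item 20: 9269 + 504 = 9773
item 21: 9773 + 504 = 10277
item 22: 10277 + 504 = 10781
item 23: 10781 + 504 = 11285
item 24: 11285 + 504 = 11789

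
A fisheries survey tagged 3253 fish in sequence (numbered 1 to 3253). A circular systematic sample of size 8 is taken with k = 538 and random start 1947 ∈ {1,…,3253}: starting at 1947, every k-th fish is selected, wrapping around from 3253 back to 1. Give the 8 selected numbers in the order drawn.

Selection 1: 1947
Selection 2: 1947 + 538 = 2485
Selection 3: 2485 + 538 = 3023
Selection 4: 3023 + 538 = 3561 → 3561 − 3253 = 308
Selection 5: 308 + 538 = 846
Selection 6: 846 + 538 = 1384
Selection 7: 1384 + 538 = 1922
Selection 8: 1922 + 538 = 2460

1947, 2485, 3023, 308, 846, 1384, 1922, 2460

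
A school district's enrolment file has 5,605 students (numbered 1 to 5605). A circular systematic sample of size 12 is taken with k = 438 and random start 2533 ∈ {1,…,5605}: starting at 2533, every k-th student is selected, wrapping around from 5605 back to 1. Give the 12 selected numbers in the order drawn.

Selection 1: 2533
Selection 2: 2533 + 438 = 2971
Selection 3: 2971 + 438 = 3409
Selection 4: 3409 + 438 = 3847
Selection 5: 3847 + 438 = 4285
Selection 6: 4285 + 438 = 4723
Selection 7: 4723 + 438 = 5161
Selection 8: 5161 + 438 = 5599
Selection 9: 5599 + 438 = 6037 → 6037 − 5605 = 432
Selection 10: 432 + 438 = 870
Selection 11: 870 + 438 = 1308
Selection 12: 1308 + 438 = 1746

2533, 2971, 3409, 3847, 4285, 4723, 5161, 5599, 432, 870, 1308, 1746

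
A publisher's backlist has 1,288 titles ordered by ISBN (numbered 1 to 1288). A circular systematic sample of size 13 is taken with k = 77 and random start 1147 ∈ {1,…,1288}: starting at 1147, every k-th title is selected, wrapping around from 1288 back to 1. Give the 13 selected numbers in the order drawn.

Selection 1: 1147
Selection 2: 1147 + 77 = 1224
Selection 3: 1224 + 77 = 1301 → 1301 − 1288 = 13
Selection 4: 13 + 77 = 90
Selection 5: 90 + 77 = 167
Selection 6: 167 + 77 = 244
Selection 7: 244 + 77 = 321
Selection 8: 321 + 77 = 398
Selection 9: 398 + 77 = 475
Selection 10: 475 + 77 = 552
Selection 11: 552 + 77 = 629
Selection 12: 629 + 77 = 706
Selection 13: 706 + 77 = 783

1147, 1224, 13, 90, 167, 244, 321, 398, 475, 552, 629, 706, 783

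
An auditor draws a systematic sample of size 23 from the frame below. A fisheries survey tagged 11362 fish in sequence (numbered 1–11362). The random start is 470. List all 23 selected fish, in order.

k = N/n = 11362/23 = 494
fish 1: 470
fish 2: 470 + 494 = 964
fish 3: 964 + 494 = 1458
fish 4: 1458 + 494 = 1952
fish 5: 1952 + 494 = 2446
fish 6: 2446 + 494 = 2940
fish 7: 2940 + 494 = 3434
fish 8: 3434 + 494 = 3928
fish 9: 3928 + 494 = 4422
fish 10: 4422 + 494 = 4916
fish 11: 4916 + 494 = 5410
fish 12: 5410 + 494 = 5904
fish 13: 5904 + 494 = 6398
fish 14: 6398 + 494 = 6892
fish 15: 6892 + 494 = 7386
fish 16: 7386 + 494 = 7880
fish 17: 7880 + 494 = 8374
fish 18: 8374 + 494 = 8868
fish 19: 8868 + 494 = 9362
fish 20: 9362 + 494 = 9856
fish 21: 9856 + 494 = 10350
fish 22: 10350 + 494 = 10844
fish 23: 10844 + 494 = 11338

470, 964, 1458, 1952, 2446, 2940, 3434, 3928, 4422, 4916, 5410, 5904, 6398, 6892, 7386, 7880, 8374, 8868, 9362, 9856, 10350, 10844, 11338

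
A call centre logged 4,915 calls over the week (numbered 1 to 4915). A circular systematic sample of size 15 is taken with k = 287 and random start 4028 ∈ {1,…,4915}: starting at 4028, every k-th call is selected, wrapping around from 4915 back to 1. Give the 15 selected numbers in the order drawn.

4028, 4315, 4602, 4889, 261, 548, 835, 1122, 1409, 1696, 1983, 2270, 2557, 2844, 3131

Selection 1: 4028
Selection 2: 4028 + 287 = 4315
Selection 3: 4315 + 287 = 4602
Selection 4: 4602 + 287 = 4889
Selection 5: 4889 + 287 = 5176 → 5176 − 4915 = 261
Selection 6: 261 + 287 = 548
Selection 7: 548 + 287 = 835
Selection 8: 835 + 287 = 1122
Selection 9: 1122 + 287 = 1409
Selection 10: 1409 + 287 = 1696
Selection 11: 1696 + 287 = 1983
Selection 12: 1983 + 287 = 2270
Selection 13: 2270 + 287 = 2557
Selection 14: 2557 + 287 = 2844
Selection 15: 2844 + 287 = 3131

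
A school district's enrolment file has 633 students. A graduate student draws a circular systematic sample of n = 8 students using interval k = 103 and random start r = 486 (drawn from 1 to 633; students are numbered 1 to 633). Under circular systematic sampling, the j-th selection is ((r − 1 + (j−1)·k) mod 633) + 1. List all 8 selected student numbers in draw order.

486, 589, 59, 162, 265, 368, 471, 574

Selection 1: 486
Selection 2: 486 + 103 = 589
Selection 3: 589 + 103 = 692 → 692 − 633 = 59
Selection 4: 59 + 103 = 162
Selection 5: 162 + 103 = 265
Selection 6: 265 + 103 = 368
Selection 7: 368 + 103 = 471
Selection 8: 471 + 103 = 574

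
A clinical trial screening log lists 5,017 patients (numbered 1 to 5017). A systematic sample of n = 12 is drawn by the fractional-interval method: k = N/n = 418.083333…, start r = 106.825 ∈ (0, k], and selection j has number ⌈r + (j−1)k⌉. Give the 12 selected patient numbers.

107, 525, 943, 1362, 1780, 2198, 2616, 3034, 3452, 3870, 4288, 4706

j=1: r + 0k = 106.825 → ⌈·⌉ = 107
j=2: r + 1k = 524.908333… → ⌈·⌉ = 525
j=3: r + 2k = 942.991666… → ⌈·⌉ = 943
j=4: r + 3k = 1361.075 → ⌈·⌉ = 1362
j=5: r + 4k = 1779.158333… → ⌈·⌉ = 1780
j=6: r + 5k = 2197.241666… → ⌈·⌉ = 2198
j=7: r + 6k = 2615.325 → ⌈·⌉ = 2616
j=8: r + 7k = 3033.408333… → ⌈·⌉ = 3034
j=9: r + 8k = 3451.491666… → ⌈·⌉ = 3452
j=10: r + 9k = 3869.575 → ⌈·⌉ = 3870
j=11: r + 10k = 4287.658333… → ⌈·⌉ = 4288
j=12: r + 11k = 4705.741666… → ⌈·⌉ = 4706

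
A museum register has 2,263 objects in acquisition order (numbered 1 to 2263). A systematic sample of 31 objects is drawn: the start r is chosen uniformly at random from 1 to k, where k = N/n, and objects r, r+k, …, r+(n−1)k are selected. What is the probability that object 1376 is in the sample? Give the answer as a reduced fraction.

k = 2263/31 = 73.
Object 1376 is selected iff r ≡ 1376 (mod 73); exactly one such r in {1,…,73}.
Inclusion probability = 1/73.

1/73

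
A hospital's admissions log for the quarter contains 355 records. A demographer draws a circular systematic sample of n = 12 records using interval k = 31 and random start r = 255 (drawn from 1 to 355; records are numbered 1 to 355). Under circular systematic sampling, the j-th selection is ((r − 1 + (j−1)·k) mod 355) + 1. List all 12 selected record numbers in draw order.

Selection 1: 255
Selection 2: 255 + 31 = 286
Selection 3: 286 + 31 = 317
Selection 4: 317 + 31 = 348
Selection 5: 348 + 31 = 379 → 379 − 355 = 24
Selection 6: 24 + 31 = 55
Selection 7: 55 + 31 = 86
Selection 8: 86 + 31 = 117
Selection 9: 117 + 31 = 148
Selection 10: 148 + 31 = 179
Selection 11: 179 + 31 = 210
Selection 12: 210 + 31 = 241

255, 286, 317, 348, 24, 55, 86, 117, 148, 179, 210, 241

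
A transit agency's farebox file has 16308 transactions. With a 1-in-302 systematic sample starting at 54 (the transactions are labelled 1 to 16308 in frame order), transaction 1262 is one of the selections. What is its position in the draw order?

5

k = 302
position = (1262 − 54)/302 + 1 = 1208/302 + 1 = 4 + 1 = 5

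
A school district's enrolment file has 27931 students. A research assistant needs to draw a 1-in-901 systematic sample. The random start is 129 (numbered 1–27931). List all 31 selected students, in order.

student 1: 129
student 2: 129 + 901 = 1030
student 3: 1030 + 901 = 1931
student 4: 1931 + 901 = 2832
student 5: 2832 + 901 = 3733
student 6: 3733 + 901 = 4634
student 7: 4634 + 901 = 5535
student 8: 5535 + 901 = 6436
student 9: 6436 + 901 = 7337
student 10: 7337 + 901 = 8238
student 11: 8238 + 901 = 9139
student 12: 9139 + 901 = 10040
student 13: 10040 + 901 = 10941
student 14: 10941 + 901 = 11842
student 15: 11842 + 901 = 12743
student 16: 12743 + 901 = 13644
student 17: 13644 + 901 = 14545
student 18: 14545 + 901 = 15446
student 19: 15446 + 901 = 16347
student 20: 16347 + 901 = 17248
student 21: 17248 + 901 = 18149
student 22: 18149 + 901 = 19050
student 23: 19050 + 901 = 19951
student 24: 19951 + 901 = 20852
student 25: 20852 + 901 = 21753
student 26: 21753 + 901 = 22654
student 27: 22654 + 901 = 23555
student 28: 23555 + 901 = 24456
student 29: 24456 + 901 = 25357
student 30: 25357 + 901 = 26258
student 31: 26258 + 901 = 27159

129, 1030, 1931, 2832, 3733, 4634, 5535, 6436, 7337, 8238, 9139, 10040, 10941, 11842, 12743, 13644, 14545, 15446, 16347, 17248, 18149, 19050, 19951, 20852, 21753, 22654, 23555, 24456, 25357, 26258, 27159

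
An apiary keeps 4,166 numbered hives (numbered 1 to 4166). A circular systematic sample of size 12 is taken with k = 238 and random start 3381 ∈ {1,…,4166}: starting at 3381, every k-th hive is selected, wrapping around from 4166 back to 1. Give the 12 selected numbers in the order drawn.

3381, 3619, 3857, 4095, 167, 405, 643, 881, 1119, 1357, 1595, 1833

Selection 1: 3381
Selection 2: 3381 + 238 = 3619
Selection 3: 3619 + 238 = 3857
Selection 4: 3857 + 238 = 4095
Selection 5: 4095 + 238 = 4333 → 4333 − 4166 = 167
Selection 6: 167 + 238 = 405
Selection 7: 405 + 238 = 643
Selection 8: 643 + 238 = 881
Selection 9: 881 + 238 = 1119
Selection 10: 1119 + 238 = 1357
Selection 11: 1357 + 238 = 1595
Selection 12: 1595 + 238 = 1833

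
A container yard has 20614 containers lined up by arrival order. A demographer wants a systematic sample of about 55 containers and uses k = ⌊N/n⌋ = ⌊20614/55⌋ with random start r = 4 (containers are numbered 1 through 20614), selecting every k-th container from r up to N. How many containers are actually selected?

k = ⌊20614/55⌋ = 374
Achieved size = ⌊(20614 − 4)/374⌋ + 1 = ⌊20610/374⌋ + 1 = 55 + 1 = 56
(last selection: 4 + 55×374 = 20574 ≤ 20614; next would be 20948 > 20614)

56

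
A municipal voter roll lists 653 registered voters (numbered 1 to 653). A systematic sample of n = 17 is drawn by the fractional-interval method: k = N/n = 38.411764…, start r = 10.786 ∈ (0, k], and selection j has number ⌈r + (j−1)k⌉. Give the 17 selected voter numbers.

j=1: r + 0k = 10.786 → ⌈·⌉ = 11
j=2: r + 1k = 49.197764… → ⌈·⌉ = 50
j=3: r + 2k = 87.609529… → ⌈·⌉ = 88
j=4: r + 3k = 126.021294… → ⌈·⌉ = 127
j=5: r + 4k = 164.433058… → ⌈·⌉ = 165
j=6: r + 5k = 202.844823… → ⌈·⌉ = 203
j=7: r + 6k = 241.256588… → ⌈·⌉ = 242
j=8: r + 7k = 279.668352… → ⌈·⌉ = 280
j=9: r + 8k = 318.080117… → ⌈·⌉ = 319
j=10: r + 9k = 356.491882… → ⌈·⌉ = 357
j=11: r + 10k = 394.903647… → ⌈·⌉ = 395
j=12: r + 11k = 433.315411… → ⌈·⌉ = 434
j=13: r + 12k = 471.727176… → ⌈·⌉ = 472
j=14: r + 13k = 510.138941… → ⌈·⌉ = 511
j=15: r + 14k = 548.550705… → ⌈·⌉ = 549
j=16: r + 15k = 586.962470… → ⌈·⌉ = 587
j=17: r + 16k = 625.374235… → ⌈·⌉ = 626

11, 50, 88, 127, 165, 203, 242, 280, 319, 357, 395, 434, 472, 511, 549, 587, 626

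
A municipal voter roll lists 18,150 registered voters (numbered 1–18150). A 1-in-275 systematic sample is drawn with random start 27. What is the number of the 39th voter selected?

k = 275
39th selection = r + (39−1)·k = 27 + 38×275 = 27 + 10450 = 10477

10477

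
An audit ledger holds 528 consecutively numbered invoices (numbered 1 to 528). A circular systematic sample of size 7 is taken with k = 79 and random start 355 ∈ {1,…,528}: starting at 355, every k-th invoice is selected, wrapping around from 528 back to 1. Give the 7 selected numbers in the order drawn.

355, 434, 513, 64, 143, 222, 301

Selection 1: 355
Selection 2: 355 + 79 = 434
Selection 3: 434 + 79 = 513
Selection 4: 513 + 79 = 592 → 592 − 528 = 64
Selection 5: 64 + 79 = 143
Selection 6: 143 + 79 = 222
Selection 7: 222 + 79 = 301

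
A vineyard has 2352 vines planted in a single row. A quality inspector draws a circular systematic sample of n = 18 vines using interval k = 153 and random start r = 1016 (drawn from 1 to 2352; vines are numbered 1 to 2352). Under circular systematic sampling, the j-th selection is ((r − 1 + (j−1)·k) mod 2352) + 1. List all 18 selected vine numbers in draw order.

1016, 1169, 1322, 1475, 1628, 1781, 1934, 2087, 2240, 41, 194, 347, 500, 653, 806, 959, 1112, 1265

Selection 1: 1016
Selection 2: 1016 + 153 = 1169
Selection 3: 1169 + 153 = 1322
Selection 4: 1322 + 153 = 1475
Selection 5: 1475 + 153 = 1628
Selection 6: 1628 + 153 = 1781
Selection 7: 1781 + 153 = 1934
Selection 8: 1934 + 153 = 2087
Selection 9: 2087 + 153 = 2240
Selection 10: 2240 + 153 = 2393 → 2393 − 2352 = 41
Selection 11: 41 + 153 = 194
Selection 12: 194 + 153 = 347
Selection 13: 347 + 153 = 500
Selection 14: 500 + 153 = 653
Selection 15: 653 + 153 = 806
Selection 16: 806 + 153 = 959
Selection 17: 959 + 153 = 1112
Selection 18: 1112 + 153 = 1265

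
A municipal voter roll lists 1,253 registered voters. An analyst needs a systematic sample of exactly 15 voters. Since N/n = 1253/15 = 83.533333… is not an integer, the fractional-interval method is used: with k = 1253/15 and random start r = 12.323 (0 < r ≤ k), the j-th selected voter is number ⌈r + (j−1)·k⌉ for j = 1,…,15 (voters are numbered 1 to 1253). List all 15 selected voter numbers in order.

j=1: r + 0k = 12.323 → ⌈·⌉ = 13
j=2: r + 1k = 95.856333… → ⌈·⌉ = 96
j=3: r + 2k = 179.389666… → ⌈·⌉ = 180
j=4: r + 3k = 262.923 → ⌈·⌉ = 263
j=5: r + 4k = 346.456333… → ⌈·⌉ = 347
j=6: r + 5k = 429.989666… → ⌈·⌉ = 430
j=7: r + 6k = 513.523 → ⌈·⌉ = 514
j=8: r + 7k = 597.056333… → ⌈·⌉ = 598
j=9: r + 8k = 680.589666… → ⌈·⌉ = 681
j=10: r + 9k = 764.123 → ⌈·⌉ = 765
j=11: r + 10k = 847.656333… → ⌈·⌉ = 848
j=12: r + 11k = 931.189666… → ⌈·⌉ = 932
j=13: r + 12k = 1014.723 → ⌈·⌉ = 1015
j=14: r + 13k = 1098.256333… → ⌈·⌉ = 1099
j=15: r + 14k = 1181.789666… → ⌈·⌉ = 1182

13, 96, 180, 263, 347, 430, 514, 598, 681, 765, 848, 932, 1015, 1099, 1182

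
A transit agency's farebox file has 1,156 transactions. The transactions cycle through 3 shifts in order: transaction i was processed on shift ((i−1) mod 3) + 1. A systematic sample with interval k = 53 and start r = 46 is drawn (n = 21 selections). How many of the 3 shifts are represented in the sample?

3

Consecutive selections differ by k = 53, so their shift numbers differ by 53 mod 3 = 2.
gcd(53, 3) = 1, so the sample visits 3/1 = 3 distinct residues mod 3.
Start 46 is shift 1; the shifts hit are 1, 2, 3.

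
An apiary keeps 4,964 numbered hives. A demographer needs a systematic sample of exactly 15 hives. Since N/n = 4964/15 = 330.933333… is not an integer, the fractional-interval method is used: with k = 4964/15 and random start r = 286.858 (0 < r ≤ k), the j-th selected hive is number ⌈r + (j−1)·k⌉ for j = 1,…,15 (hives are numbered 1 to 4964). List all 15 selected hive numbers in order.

287, 618, 949, 1280, 1611, 1942, 2273, 2604, 2935, 3266, 3597, 3928, 4259, 4589, 4920

j=1: r + 0k = 286.858 → ⌈·⌉ = 287
j=2: r + 1k = 617.791333… → ⌈·⌉ = 618
j=3: r + 2k = 948.724666… → ⌈·⌉ = 949
j=4: r + 3k = 1279.658 → ⌈·⌉ = 1280
j=5: r + 4k = 1610.591333… → ⌈·⌉ = 1611
j=6: r + 5k = 1941.524666… → ⌈·⌉ = 1942
j=7: r + 6k = 2272.458 → ⌈·⌉ = 2273
j=8: r + 7k = 2603.391333… → ⌈·⌉ = 2604
j=9: r + 8k = 2934.324666… → ⌈·⌉ = 2935
j=10: r + 9k = 3265.258 → ⌈·⌉ = 3266
j=11: r + 10k = 3596.191333… → ⌈·⌉ = 3597
j=12: r + 11k = 3927.124666… → ⌈·⌉ = 3928
j=13: r + 12k = 4258.058 → ⌈·⌉ = 4259
j=14: r + 13k = 4588.991333… → ⌈·⌉ = 4589
j=15: r + 14k = 4919.924666… → ⌈·⌉ = 4920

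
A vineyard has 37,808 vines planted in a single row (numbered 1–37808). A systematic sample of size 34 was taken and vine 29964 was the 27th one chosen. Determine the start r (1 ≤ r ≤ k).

1052

k = 37808/34 = 1112
r = 29964 − (27−1)×1112 = 29964 − 28912 = 1052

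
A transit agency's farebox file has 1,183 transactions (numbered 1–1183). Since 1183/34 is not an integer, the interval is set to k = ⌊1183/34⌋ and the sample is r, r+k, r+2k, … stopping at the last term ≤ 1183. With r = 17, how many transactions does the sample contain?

35

k = ⌊1183/34⌋ = 34
Achieved size = ⌊(1183 − 17)/34⌋ + 1 = ⌊1166/34⌋ + 1 = 34 + 1 = 35
(last selection: 17 + 34×34 = 1173 ≤ 1183; next would be 1207 > 1183)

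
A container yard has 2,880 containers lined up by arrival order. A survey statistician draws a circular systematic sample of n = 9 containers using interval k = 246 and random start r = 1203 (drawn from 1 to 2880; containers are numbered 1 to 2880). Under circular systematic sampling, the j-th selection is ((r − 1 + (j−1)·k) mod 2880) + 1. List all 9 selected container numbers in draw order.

Selection 1: 1203
Selection 2: 1203 + 246 = 1449
Selection 3: 1449 + 246 = 1695
Selection 4: 1695 + 246 = 1941
Selection 5: 1941 + 246 = 2187
Selection 6: 2187 + 246 = 2433
Selection 7: 2433 + 246 = 2679
Selection 8: 2679 + 246 = 2925 → 2925 − 2880 = 45
Selection 9: 45 + 246 = 291

1203, 1449, 1695, 1941, 2187, 2433, 2679, 45, 291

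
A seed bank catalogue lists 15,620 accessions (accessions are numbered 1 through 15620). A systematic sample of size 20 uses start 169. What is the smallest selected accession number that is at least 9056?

k = 15620/20 = 781
Steps past start: ⌈(9056 − 169)/781⌉ = ⌈8887/781⌉ = 12
Selected accession: 169 + 12×781 = 9541

9541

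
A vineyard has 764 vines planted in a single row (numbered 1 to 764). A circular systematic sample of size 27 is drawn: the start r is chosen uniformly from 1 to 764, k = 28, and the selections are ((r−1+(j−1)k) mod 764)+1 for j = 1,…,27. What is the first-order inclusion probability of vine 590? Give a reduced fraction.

27/764

For each position j, as r ranges over 1…764 the j-th selection hits every vine exactly once, so vine 590 is selected for exactly 27 of the 764 starts.
Inclusion probability = 27/764.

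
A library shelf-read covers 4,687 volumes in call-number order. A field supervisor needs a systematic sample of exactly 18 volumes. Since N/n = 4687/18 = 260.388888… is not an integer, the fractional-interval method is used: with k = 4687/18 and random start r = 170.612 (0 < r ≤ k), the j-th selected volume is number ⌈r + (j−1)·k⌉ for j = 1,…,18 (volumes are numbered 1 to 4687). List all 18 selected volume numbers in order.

j=1: r + 0k = 170.612 → ⌈·⌉ = 171
j=2: r + 1k = 431.000888… → ⌈·⌉ = 432
j=3: r + 2k = 691.389777… → ⌈·⌉ = 692
j=4: r + 3k = 951.778666… → ⌈·⌉ = 952
j=5: r + 4k = 1212.167555… → ⌈·⌉ = 1213
j=6: r + 5k = 1472.556444… → ⌈·⌉ = 1473
j=7: r + 6k = 1732.945333… → ⌈·⌉ = 1733
j=8: r + 7k = 1993.334222… → ⌈·⌉ = 1994
j=9: r + 8k = 2253.723111… → ⌈·⌉ = 2254
j=10: r + 9k = 2514.112 → ⌈·⌉ = 2515
j=11: r + 10k = 2774.500888… → ⌈·⌉ = 2775
j=12: r + 11k = 3034.889777… → ⌈·⌉ = 3035
j=13: r + 12k = 3295.278666… → ⌈·⌉ = 3296
j=14: r + 13k = 3555.667555… → ⌈·⌉ = 3556
j=15: r + 14k = 3816.056444… → ⌈·⌉ = 3817
j=16: r + 15k = 4076.445333… → ⌈·⌉ = 4077
j=17: r + 16k = 4336.834222… → ⌈·⌉ = 4337
j=18: r + 17k = 4597.223111… → ⌈·⌉ = 4598

171, 432, 692, 952, 1213, 1473, 1733, 1994, 2254, 2515, 2775, 3035, 3296, 3556, 3817, 4077, 4337, 4598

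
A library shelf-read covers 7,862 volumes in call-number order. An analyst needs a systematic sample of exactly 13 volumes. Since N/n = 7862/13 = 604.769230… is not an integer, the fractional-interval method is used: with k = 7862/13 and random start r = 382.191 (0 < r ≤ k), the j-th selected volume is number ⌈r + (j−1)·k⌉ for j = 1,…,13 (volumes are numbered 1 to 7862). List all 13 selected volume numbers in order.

383, 987, 1592, 2197, 2802, 3407, 4011, 4616, 5221, 5826, 6430, 7035, 7640

j=1: r + 0k = 382.191 → ⌈·⌉ = 383
j=2: r + 1k = 986.960230… → ⌈·⌉ = 987
j=3: r + 2k = 1591.729461… → ⌈·⌉ = 1592
j=4: r + 3k = 2196.498692… → ⌈·⌉ = 2197
j=5: r + 4k = 2801.267923… → ⌈·⌉ = 2802
j=6: r + 5k = 3406.037153… → ⌈·⌉ = 3407
j=7: r + 6k = 4010.806384… → ⌈·⌉ = 4011
j=8: r + 7k = 4615.575615… → ⌈·⌉ = 4616
j=9: r + 8k = 5220.344846… → ⌈·⌉ = 5221
j=10: r + 9k = 5825.114076… → ⌈·⌉ = 5826
j=11: r + 10k = 6429.883307… → ⌈·⌉ = 6430
j=12: r + 11k = 7034.652538… → ⌈·⌉ = 7035
j=13: r + 12k = 7639.421769… → ⌈·⌉ = 7640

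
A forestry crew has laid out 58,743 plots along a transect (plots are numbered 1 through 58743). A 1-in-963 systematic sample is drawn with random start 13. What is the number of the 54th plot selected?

k = 963
54th selection = r + (54−1)·k = 13 + 53×963 = 13 + 51039 = 51052

51052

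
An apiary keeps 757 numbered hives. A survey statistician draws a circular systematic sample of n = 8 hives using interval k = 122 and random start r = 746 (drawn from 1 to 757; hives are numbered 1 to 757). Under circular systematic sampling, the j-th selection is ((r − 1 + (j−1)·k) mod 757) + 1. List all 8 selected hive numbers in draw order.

746, 111, 233, 355, 477, 599, 721, 86

Selection 1: 746
Selection 2: 746 + 122 = 868 → 868 − 757 = 111
Selection 3: 111 + 122 = 233
Selection 4: 233 + 122 = 355
Selection 5: 355 + 122 = 477
Selection 6: 477 + 122 = 599
Selection 7: 599 + 122 = 721
Selection 8: 721 + 122 = 843 → 843 − 757 = 86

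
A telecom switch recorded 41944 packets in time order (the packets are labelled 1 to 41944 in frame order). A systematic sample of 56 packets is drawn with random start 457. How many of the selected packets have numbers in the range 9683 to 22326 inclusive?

k = 41944/56 = 749
First selection ≥ 9683: 457 + ⌈(9683−457)/749⌉·749 = 457 + 13×749 = 10194
Last selection ≤ 22326: 457 + ⌊(22326−457)/749⌋·749 = 457 + 29×749 = 22178
Count = 29 − 13 + 1 = 17

17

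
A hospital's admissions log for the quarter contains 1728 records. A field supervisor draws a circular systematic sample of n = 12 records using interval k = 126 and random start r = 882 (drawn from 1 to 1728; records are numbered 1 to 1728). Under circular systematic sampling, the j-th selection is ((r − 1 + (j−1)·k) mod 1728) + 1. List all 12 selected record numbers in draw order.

882, 1008, 1134, 1260, 1386, 1512, 1638, 36, 162, 288, 414, 540

Selection 1: 882
Selection 2: 882 + 126 = 1008
Selection 3: 1008 + 126 = 1134
Selection 4: 1134 + 126 = 1260
Selection 5: 1260 + 126 = 1386
Selection 6: 1386 + 126 = 1512
Selection 7: 1512 + 126 = 1638
Selection 8: 1638 + 126 = 1764 → 1764 − 1728 = 36
Selection 9: 36 + 126 = 162
Selection 10: 162 + 126 = 288
Selection 11: 288 + 126 = 414
Selection 12: 414 + 126 = 540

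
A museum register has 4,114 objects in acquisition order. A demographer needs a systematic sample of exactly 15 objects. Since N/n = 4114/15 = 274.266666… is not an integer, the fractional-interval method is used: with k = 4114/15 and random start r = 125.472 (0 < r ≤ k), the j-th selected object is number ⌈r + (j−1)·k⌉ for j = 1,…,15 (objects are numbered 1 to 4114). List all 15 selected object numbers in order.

126, 400, 675, 949, 1223, 1497, 1772, 2046, 2320, 2594, 2869, 3143, 3417, 3691, 3966

j=1: r + 0k = 125.472 → ⌈·⌉ = 126
j=2: r + 1k = 399.738666… → ⌈·⌉ = 400
j=3: r + 2k = 674.005333… → ⌈·⌉ = 675
j=4: r + 3k = 948.272 → ⌈·⌉ = 949
j=5: r + 4k = 1222.538666… → ⌈·⌉ = 1223
j=6: r + 5k = 1496.805333… → ⌈·⌉ = 1497
j=7: r + 6k = 1771.072 → ⌈·⌉ = 1772
j=8: r + 7k = 2045.338666… → ⌈·⌉ = 2046
j=9: r + 8k = 2319.605333… → ⌈·⌉ = 2320
j=10: r + 9k = 2593.872 → ⌈·⌉ = 2594
j=11: r + 10k = 2868.138666… → ⌈·⌉ = 2869
j=12: r + 11k = 3142.405333… → ⌈·⌉ = 3143
j=13: r + 12k = 3416.672 → ⌈·⌉ = 3417
j=14: r + 13k = 3690.938666… → ⌈·⌉ = 3691
j=15: r + 14k = 3965.205333… → ⌈·⌉ = 3966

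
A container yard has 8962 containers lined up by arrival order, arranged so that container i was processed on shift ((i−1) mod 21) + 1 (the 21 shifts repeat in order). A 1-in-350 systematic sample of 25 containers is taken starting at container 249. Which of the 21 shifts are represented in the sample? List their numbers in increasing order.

4, 11, 18

Consecutive selections differ by k = 350, so their shift numbers differ by 350 mod 21 = 14.
gcd(350, 21) = 7, so the sample visits 21/7 = 3 distinct residues mod 21.
Start 249 is shift 18; the shifts hit are 4, 11, 18.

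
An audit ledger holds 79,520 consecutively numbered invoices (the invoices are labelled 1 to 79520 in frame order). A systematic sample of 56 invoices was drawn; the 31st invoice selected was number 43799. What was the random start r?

1199

k = 79520/56 = 1420
r = 43799 − (31−1)×1420 = 43799 − 42600 = 1199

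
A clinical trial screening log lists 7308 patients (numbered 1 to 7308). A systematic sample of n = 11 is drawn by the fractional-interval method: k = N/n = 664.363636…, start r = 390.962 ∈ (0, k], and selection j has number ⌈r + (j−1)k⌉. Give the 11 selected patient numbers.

j=1: r + 0k = 390.962 → ⌈·⌉ = 391
j=2: r + 1k = 1055.325636… → ⌈·⌉ = 1056
j=3: r + 2k = 1719.689272… → ⌈·⌉ = 1720
j=4: r + 3k = 2384.052909… → ⌈·⌉ = 2385
j=5: r + 4k = 3048.416545… → ⌈·⌉ = 3049
j=6: r + 5k = 3712.780181… → ⌈·⌉ = 3713
j=7: r + 6k = 4377.143818… → ⌈·⌉ = 4378
j=8: r + 7k = 5041.507454… → ⌈·⌉ = 5042
j=9: r + 8k = 5705.871090… → ⌈·⌉ = 5706
j=10: r + 9k = 6370.234727… → ⌈·⌉ = 6371
j=11: r + 10k = 7034.598363… → ⌈·⌉ = 7035

391, 1056, 1720, 2385, 3049, 3713, 4378, 5042, 5706, 6371, 7035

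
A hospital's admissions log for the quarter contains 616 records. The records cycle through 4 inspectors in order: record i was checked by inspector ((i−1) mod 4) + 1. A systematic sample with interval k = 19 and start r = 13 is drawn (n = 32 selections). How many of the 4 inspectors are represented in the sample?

Consecutive selections differ by k = 19, so their inspector numbers differ by 19 mod 4 = 3.
gcd(19, 4) = 1, so the sample visits 4/1 = 4 distinct residues mod 4.
Start 13 is inspector 1; the inspectors hit are 1, 2, 3, 4.

4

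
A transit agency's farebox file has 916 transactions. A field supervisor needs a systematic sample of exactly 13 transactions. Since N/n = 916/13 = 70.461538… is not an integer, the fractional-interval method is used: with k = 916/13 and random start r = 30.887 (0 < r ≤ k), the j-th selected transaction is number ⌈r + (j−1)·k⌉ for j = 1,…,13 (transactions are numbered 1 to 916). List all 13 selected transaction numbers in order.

31, 102, 172, 243, 313, 384, 454, 525, 595, 666, 736, 806, 877

j=1: r + 0k = 30.887 → ⌈·⌉ = 31
j=2: r + 1k = 101.348538… → ⌈·⌉ = 102
j=3: r + 2k = 171.810076… → ⌈·⌉ = 172
j=4: r + 3k = 242.271615… → ⌈·⌉ = 243
j=5: r + 4k = 312.733153… → ⌈·⌉ = 313
j=6: r + 5k = 383.194692… → ⌈·⌉ = 384
j=7: r + 6k = 453.656230… → ⌈·⌉ = 454
j=8: r + 7k = 524.117769… → ⌈·⌉ = 525
j=9: r + 8k = 594.579307… → ⌈·⌉ = 595
j=10: r + 9k = 665.040846… → ⌈·⌉ = 666
j=11: r + 10k = 735.502384… → ⌈·⌉ = 736
j=12: r + 11k = 805.963923… → ⌈·⌉ = 806
j=13: r + 12k = 876.425461… → ⌈·⌉ = 877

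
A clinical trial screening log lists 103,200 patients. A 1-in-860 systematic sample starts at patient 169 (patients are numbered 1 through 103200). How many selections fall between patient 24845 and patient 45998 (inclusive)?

25

k = 860
First selection ≥ 24845: 169 + ⌈(24845−169)/860⌉·860 = 169 + 29×860 = 25109
Last selection ≤ 45998: 169 + ⌊(45998−169)/860⌋·860 = 169 + 53×860 = 45749
Count = 53 − 29 + 1 = 25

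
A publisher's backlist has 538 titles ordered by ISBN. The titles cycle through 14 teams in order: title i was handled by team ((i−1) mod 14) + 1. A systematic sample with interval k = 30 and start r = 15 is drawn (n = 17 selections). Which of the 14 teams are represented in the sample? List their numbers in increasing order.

Consecutive selections differ by k = 30, so their team numbers differ by 30 mod 14 = 2.
gcd(30, 14) = 2, so the sample visits 14/2 = 7 distinct residues mod 14.
Start 15 is team 1; the teams hit are 1, 3, 5, 7, 9, 11, 13.

1, 3, 5, 7, 9, 11, 13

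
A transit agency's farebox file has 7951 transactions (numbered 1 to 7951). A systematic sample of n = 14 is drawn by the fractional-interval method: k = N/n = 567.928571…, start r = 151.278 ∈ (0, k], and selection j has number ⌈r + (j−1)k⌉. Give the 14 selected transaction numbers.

152, 720, 1288, 1856, 2423, 2991, 3559, 4127, 4695, 5263, 5831, 6399, 6967, 7535

j=1: r + 0k = 151.278 → ⌈·⌉ = 152
j=2: r + 1k = 719.206571… → ⌈·⌉ = 720
j=3: r + 2k = 1287.135142… → ⌈·⌉ = 1288
j=4: r + 3k = 1855.063714… → ⌈·⌉ = 1856
j=5: r + 4k = 2422.992285… → ⌈·⌉ = 2423
j=6: r + 5k = 2990.920857… → ⌈·⌉ = 2991
j=7: r + 6k = 3558.849428… → ⌈·⌉ = 3559
j=8: r + 7k = 4126.778 → ⌈·⌉ = 4127
j=9: r + 8k = 4694.706571… → ⌈·⌉ = 4695
j=10: r + 9k = 5262.635142… → ⌈·⌉ = 5263
j=11: r + 10k = 5830.563714… → ⌈·⌉ = 5831
j=12: r + 11k = 6398.492285… → ⌈·⌉ = 6399
j=13: r + 12k = 6966.420857… → ⌈·⌉ = 6967
j=14: r + 13k = 7534.349428… → ⌈·⌉ = 7535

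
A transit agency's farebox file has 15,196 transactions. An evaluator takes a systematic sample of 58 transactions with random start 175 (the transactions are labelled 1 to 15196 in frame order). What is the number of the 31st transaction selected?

k = 15196/58 = 262
31st selection = r + (31−1)·k = 175 + 30×262 = 175 + 7860 = 8035

8035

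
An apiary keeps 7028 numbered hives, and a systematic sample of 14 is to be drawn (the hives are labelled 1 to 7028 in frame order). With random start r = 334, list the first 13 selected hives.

k = N/n = 7028/14 = 502
hive 1: 334
hive 2: 334 + 502 = 836
hive 3: 836 + 502 = 1338
hive 4: 1338 + 502 = 1840
hive 5: 1840 + 502 = 2342
hive 6: 2342 + 502 = 2844
hive 7: 2844 + 502 = 3346
hive 8: 3346 + 502 = 3848
hive 9: 3848 + 502 = 4350
hive 10: 4350 + 502 = 4852
hive 11: 4852 + 502 = 5354
hive 12: 5354 + 502 = 5856
hive 13: 5856 + 502 = 6358

334, 836, 1338, 1840, 2342, 2844, 3346, 3848, 4350, 4852, 5354, 5856, 6358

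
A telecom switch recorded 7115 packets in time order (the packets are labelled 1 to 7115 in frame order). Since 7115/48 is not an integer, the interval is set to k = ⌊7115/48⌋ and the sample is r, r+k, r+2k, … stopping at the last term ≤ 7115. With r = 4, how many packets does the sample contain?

49

k = ⌊7115/48⌋ = 148
Achieved size = ⌊(7115 − 4)/148⌋ + 1 = ⌊7111/148⌋ + 1 = 48 + 1 = 49
(last selection: 4 + 48×148 = 7108 ≤ 7115; next would be 7256 > 7115)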